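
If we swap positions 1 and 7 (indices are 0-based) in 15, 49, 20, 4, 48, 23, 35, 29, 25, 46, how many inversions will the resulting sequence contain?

Positions 1 and 7 hold 49 and 29; after swapping, the array is [15, 29, 20, 4, 48, 23, 35, 49, 25, 46].
For each element, count later entries that are smaller:
15 → 4 → 1
29 → 20, 4, 23, 25 → 4
20 → 4 → 1
4 → none → 0
48 → 23, 35, 25, 46 → 4
23 → none → 0
35 → 25 → 1
49 → 25, 46 → 2
25 → none → 0
46 → none → 0
Sum: 1 + 4 + 1 + 0 + 4 + 0 + 1 + 2 + 0 + 0 = 13

13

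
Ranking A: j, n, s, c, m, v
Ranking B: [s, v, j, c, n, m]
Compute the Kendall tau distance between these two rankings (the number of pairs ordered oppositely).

7 discordant pairs

Assign each item its position (1..6) in the first ordering, then rewrite the second ordering as that position sequence:
positions: j→1, n→2, s→3, c→4, m→5, v→6
second ordering as positions: [3, 6, 1, 4, 2, 5]
Discordant pairs = inversions in this position sequence.
3: 1, 2 → 2
6: 1, 4, 2, 5 → 4
1: 0
4: 2 → 1
2: 0
5: 0
Total: 2 + 4 + 0 + 1 + 0 + 0 = 7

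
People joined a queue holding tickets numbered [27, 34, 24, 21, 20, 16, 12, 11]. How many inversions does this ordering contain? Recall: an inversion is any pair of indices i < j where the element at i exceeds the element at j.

Out-of-order pairs: 27

Sweep left to right; for each value list the smaller values that follow it:
27: 6
34: 6
24: 5
21: 4
20: 3
16: 2
12: 1
11: 0
Sum: 6 + 6 + 5 + 4 + 3 + 2 + 1 + 0 = 27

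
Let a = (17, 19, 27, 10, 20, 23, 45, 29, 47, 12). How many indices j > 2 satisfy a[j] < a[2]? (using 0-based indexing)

4 such elements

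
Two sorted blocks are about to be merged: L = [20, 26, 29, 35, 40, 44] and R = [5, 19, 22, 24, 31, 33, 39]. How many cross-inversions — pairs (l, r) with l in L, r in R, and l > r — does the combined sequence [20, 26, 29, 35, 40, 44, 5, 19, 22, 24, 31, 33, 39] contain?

30 split inversions

For each element r of the right run, count left-run elements greater than r:
r = 5: 20, 26, 29, 35, 40, 44 → 6
r = 19: 20, 26, 29, 35, 40, 44 → 6
r = 22: 26, 29, 35, 40, 44 → 5
r = 24: 26, 29, 35, 40, 44 → 5
r = 31: 35, 40, 44 → 3
r = 33: 35, 40, 44 → 3
r = 39: 40, 44 → 2
Cross-inversions: 6 + 6 + 5 + 5 + 3 + 3 + 2 = 30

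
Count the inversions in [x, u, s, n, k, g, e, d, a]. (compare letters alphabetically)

There are 36 inversions.

Sweep left to right; for each value list the smaller values that follow it:
x → u, s, n, k, g, e, d, a → 8
u → s, n, k, g, e, d, a → 7
s → n, k, g, e, d, a → 6
n → k, g, e, d, a → 5
k → g, e, d, a → 4
g → e, d, a → 3
e → d, a → 2
d → a → 1
a → none → 0
Sum: 8 + 7 + 6 + 5 + 4 + 3 + 2 + 1 + 0 = 36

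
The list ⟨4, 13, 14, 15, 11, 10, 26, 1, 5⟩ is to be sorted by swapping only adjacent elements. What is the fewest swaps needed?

20

Each adjacent swap fixes exactly one inversion, so the minimum swap count equals the number of inversions.
Count inversions — for each element, later elements that are smaller:
4: 1 → 1
13: 11, 10, 1, 5 → 4
14: 11, 10, 1, 5 → 4
15: 11, 10, 1, 5 → 4
11: 10, 1, 5 → 3
10: 1, 5 → 2
26: 1, 5 → 2
1: none → 0
5: none → 0
Total inversions: 1 + 4 + 4 + 4 + 3 + 2 + 2 + 0 + 0 = 20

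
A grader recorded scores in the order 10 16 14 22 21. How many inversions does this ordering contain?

Inversions: 2

Inversion pairs (indices are 0-based):
(1,2): 16 > 14
(3,4): 22 > 21
That's 2 pairs.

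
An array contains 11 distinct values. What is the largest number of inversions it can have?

55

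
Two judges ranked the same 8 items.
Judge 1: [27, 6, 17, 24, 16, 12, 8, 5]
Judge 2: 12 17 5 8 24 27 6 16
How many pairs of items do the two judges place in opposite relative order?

18 discordant pairs

Assign each item its position (1..8) in the first ordering, then rewrite the second ordering as that position sequence:
positions: 27→1, 6→2, 17→3, 24→4, 16→5, 12→6, 8→7, 5→8
second ordering as positions: [6, 3, 8, 7, 4, 1, 2, 5]
Discordant pairs = inversions in this position sequence.
6: 3, 4, 1, 2, 5 → 5
3: 1, 2 → 2
8: 7, 4, 1, 2, 5 → 5
7: 4, 1, 2, 5 → 4
4: 1, 2 → 2
1: 0
2: 0
5: 0
Total: 5 + 2 + 5 + 4 + 2 + 0 + 0 + 0 = 18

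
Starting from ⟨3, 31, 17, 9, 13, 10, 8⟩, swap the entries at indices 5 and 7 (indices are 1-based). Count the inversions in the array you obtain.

10 inversions

Positions 5 and 7 hold 13 and 8; after swapping, the array is [3, 31, 17, 9, 8, 10, 13].
Element-by-element contributions:
3 → none → 0
31 → 17, 9, 8, 10, 13 → 5
17 → 9, 8, 10, 13 → 4
9 → 8 → 1
8 → none → 0
10 → none → 0
13 → none → 0
Sum: 0 + 5 + 4 + 1 + 0 + 0 + 0 = 10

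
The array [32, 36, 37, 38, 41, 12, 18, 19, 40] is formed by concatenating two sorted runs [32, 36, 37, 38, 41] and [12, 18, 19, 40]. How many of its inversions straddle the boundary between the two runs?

Take each right-half value and tally the left-half values above it:
r = 12: 32, 36, 37, 38, 41 → 5
r = 18: 32, 36, 37, 38, 41 → 5
r = 19: 32, 36, 37, 38, 41 → 5
r = 40: 41 → 1
Cross-inversions: 5 + 5 + 5 + 1 = 16

16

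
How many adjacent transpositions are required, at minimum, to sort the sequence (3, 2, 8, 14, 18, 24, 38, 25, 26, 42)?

Each adjacent swap fixes exactly one inversion, so the minimum swap count equals the number of inversions.
Count inversions — for each element, later elements that are smaller:
3: 2 → 1
2: none → 0
8: none → 0
14: none → 0
18: none → 0
24: none → 0
38: 25, 26 → 2
25: none → 0
26: none → 0
42: none → 0
Total inversions: 1 + 0 + 0 + 0 + 0 + 0 + 2 + 0 + 0 + 0 = 3

Adjacent swaps: 3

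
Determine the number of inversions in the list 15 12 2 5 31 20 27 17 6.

16 inversions

Element-by-element contributions:
15 → 12, 2, 5, 6 → 4
12 → 2, 5, 6 → 3
2 → none → 0
5 → none → 0
31 → 20, 27, 17, 6 → 4
20 → 17, 6 → 2
27 → 17, 6 → 2
17 → 6 → 1
6 → none → 0
Sum: 4 + 3 + 0 + 0 + 4 + 2 + 2 + 1 + 0 = 16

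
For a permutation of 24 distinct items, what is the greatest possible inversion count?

A reversed (strictly descending) arrangement makes every pair an inversion, giving C(24, 2) inversions.
C(24, 2) = 24·23/2 = 276

There are 276 inversions.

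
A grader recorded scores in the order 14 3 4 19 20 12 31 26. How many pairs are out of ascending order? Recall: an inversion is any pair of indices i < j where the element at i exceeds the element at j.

6 inversions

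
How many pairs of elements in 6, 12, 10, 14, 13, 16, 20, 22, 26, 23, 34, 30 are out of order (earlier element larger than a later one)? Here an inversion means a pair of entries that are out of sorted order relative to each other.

4 inversions

Element-by-element contributions:
6: 0
12: 1
10: 0
14: 1
13: 0
16: 0
20: 0
22: 0
26: 1
23: 0
34: 1
30: 0
Sum: 0 + 1 + 0 + 1 + 0 + 0 + 0 + 0 + 1 + 0 + 1 + 0 = 4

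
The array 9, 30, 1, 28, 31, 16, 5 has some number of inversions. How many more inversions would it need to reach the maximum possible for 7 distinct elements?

Maximum inversions for 7 distinct elements is C(7, 2) = 7·6/2 = 21.
Current inversions — for each element, count later smaller elements:
9: 2
30: 4
1: 0
28: 2
31: 2
16: 1
5: 0
Current total: 2 + 4 + 0 + 2 + 2 + 1 + 0 = 11
Shortfall: 21 − 11 = 10

10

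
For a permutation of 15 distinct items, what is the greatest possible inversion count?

105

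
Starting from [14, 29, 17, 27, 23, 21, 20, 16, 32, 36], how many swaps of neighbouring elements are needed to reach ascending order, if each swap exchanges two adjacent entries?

17 adjacent swaps

Each adjacent swap fixes exactly one inversion, so the minimum swap count equals the number of inversions.
Count inversions — for each element, later elements that are smaller:
14: none → 0
29: 17, 27, 23, 21, 20, 16 → 6
17: 16 → 1
27: 23, 21, 20, 16 → 4
23: 21, 20, 16 → 3
21: 20, 16 → 2
20: 16 → 1
16: none → 0
32: none → 0
36: none → 0
Total inversions: 0 + 6 + 1 + 4 + 3 + 2 + 1 + 0 + 0 + 0 = 17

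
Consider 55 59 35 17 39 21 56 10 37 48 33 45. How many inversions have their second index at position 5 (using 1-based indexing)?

The element at index 5 is 39.
Elements before it: 55, 59, 35, 17
Those larger than 39: 55, 59

2 such elements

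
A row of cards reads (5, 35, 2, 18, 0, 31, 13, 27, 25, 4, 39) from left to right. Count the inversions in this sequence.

23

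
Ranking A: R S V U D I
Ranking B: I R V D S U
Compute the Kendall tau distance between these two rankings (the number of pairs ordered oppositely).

8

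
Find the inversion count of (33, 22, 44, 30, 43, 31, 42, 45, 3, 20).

25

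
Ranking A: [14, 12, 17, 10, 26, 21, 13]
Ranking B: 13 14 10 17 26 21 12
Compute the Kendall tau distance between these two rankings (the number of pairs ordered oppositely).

Assign each item its position (1..7) in the first ordering, then rewrite the second ordering as that position sequence:
positions: 14→1, 12→2, 17→3, 10→4, 26→5, 21→6, 13→7
second ordering as positions: [7, 1, 4, 3, 5, 6, 2]
Discordant pairs = inversions in this position sequence.
7: 1, 4, 3, 5, 6, 2 → 6
1: 0
4: 3, 2 → 2
3: 2 → 1
5: 2 → 1
6: 2 → 1
2: 0
Total: 6 + 0 + 2 + 1 + 1 + 1 + 0 = 11

11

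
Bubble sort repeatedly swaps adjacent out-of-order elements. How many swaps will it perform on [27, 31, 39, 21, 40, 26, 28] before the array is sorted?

Each adjacent swap fixes exactly one inversion, so the minimum swap count equals the number of inversions.
Count inversions — for each element, later elements that are smaller:
27: 21, 26 → 2
31: 21, 26, 28 → 3
39: 21, 26, 28 → 3
21: none → 0
40: 26, 28 → 2
26: none → 0
28: none → 0
Total inversions: 2 + 3 + 3 + 0 + 2 + 0 + 0 = 10

10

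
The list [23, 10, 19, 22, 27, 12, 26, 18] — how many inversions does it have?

Sweep left to right; for each value list the smaller values that follow it:
23: 5
10: 0
19: 2
22: 2
27: 3
12: 0
26: 1
18: 0
Sum: 5 + 0 + 2 + 2 + 3 + 0 + 1 + 0 = 13

Inversions: 13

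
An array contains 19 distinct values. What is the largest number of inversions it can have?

A reversed (strictly descending) arrangement makes every pair an inversion, giving C(19, 2) inversions.
C(19, 2) = 19·18/2 = 171

171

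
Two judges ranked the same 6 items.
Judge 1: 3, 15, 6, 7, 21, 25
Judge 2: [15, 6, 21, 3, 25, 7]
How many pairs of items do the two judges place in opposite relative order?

5 discordant pairs

Assign each item its position (1..6) in the first ordering, then rewrite the second ordering as that position sequence:
positions: 3→1, 15→2, 6→3, 7→4, 21→5, 25→6
second ordering as positions: [2, 3, 5, 1, 6, 4]
Discordant pairs = inversions in this position sequence.
2: 1 → 1
3: 1 → 1
5: 1, 4 → 2
1: 0
6: 4 → 1
4: 0
Total: 1 + 1 + 2 + 0 + 1 + 0 = 5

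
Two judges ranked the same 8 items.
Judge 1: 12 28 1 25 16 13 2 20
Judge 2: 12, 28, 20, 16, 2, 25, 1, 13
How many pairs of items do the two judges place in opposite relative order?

Assign each item its position (1..8) in the first ordering, then rewrite the second ordering as that position sequence:
positions: 12→1, 28→2, 1→3, 25→4, 16→5, 13→6, 2→7, 20→8
second ordering as positions: [1, 2, 8, 5, 7, 4, 3, 6]
Discordant pairs = inversions in this position sequence.
1: 0
2: 0
8: 5, 7, 4, 3, 6 → 5
5: 4, 3 → 2
7: 4, 3, 6 → 3
4: 3 → 1
3: 0
6: 0
Total: 0 + 0 + 5 + 2 + 3 + 1 + 0 + 0 = 11

11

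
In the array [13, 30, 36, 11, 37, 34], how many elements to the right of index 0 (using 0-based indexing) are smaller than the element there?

1

The element at index 0 is 13.
Elements after it: 30, 36, 11, 37, 34
Those smaller than 13: 11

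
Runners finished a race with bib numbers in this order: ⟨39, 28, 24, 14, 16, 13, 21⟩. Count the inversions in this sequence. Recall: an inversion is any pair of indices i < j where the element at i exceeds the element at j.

17

Count, for each position, how many later elements it exceeds:
39: 6
28: 5
24: 4
14: 1
16: 1
13: 0
21: 0
Sum: 6 + 5 + 4 + 1 + 1 + 0 + 0 = 17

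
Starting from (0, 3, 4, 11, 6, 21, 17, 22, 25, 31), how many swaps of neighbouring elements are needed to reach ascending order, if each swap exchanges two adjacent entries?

Each adjacent swap fixes exactly one inversion, so the minimum swap count equals the number of inversions.
Count inversions — for each element, later elements that are smaller:
0: none → 0
3: none → 0
4: none → 0
11: 6 → 1
6: none → 0
21: 17 → 1
17: none → 0
22: none → 0
25: none → 0
31: none → 0
Total inversions: 0 + 0 + 0 + 1 + 0 + 1 + 0 + 0 + 0 + 0 = 2

There are 2 swaps.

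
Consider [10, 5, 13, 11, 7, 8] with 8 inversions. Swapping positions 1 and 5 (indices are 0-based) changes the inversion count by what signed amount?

Positions 1 and 5 hold 5 and 8; after swapping, the array is [10, 8, 13, 11, 7, 5].
For each element, count later entries that are smaller:
10: 3
8: 2
13: 3
11: 2
7: 1
5: 0
Sum: 3 + 2 + 3 + 2 + 1 + 0 = 11
Change: 11 − 8 = +3

+3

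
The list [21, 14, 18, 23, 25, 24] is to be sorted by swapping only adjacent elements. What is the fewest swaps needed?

3

Minimum adjacent swaps = number of inversions (each swap of adjacent out-of-order elements removes one inversion and no swap can remove more).
Count inversions — for each element, later elements that are smaller:
21: 14, 18 → 2
14: none → 0
18: none → 0
23: none → 0
25: 24 → 1
24: none → 0
Total inversions: 2 + 0 + 0 + 0 + 1 + 0 = 3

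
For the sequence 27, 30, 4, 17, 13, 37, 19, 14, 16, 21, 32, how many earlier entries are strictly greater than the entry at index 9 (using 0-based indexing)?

The element at index 9 is 21.
Elements before it: 27, 30, 4, 17, 13, 37, 19, 14, 16
Those larger than 21: 27, 30, 37

3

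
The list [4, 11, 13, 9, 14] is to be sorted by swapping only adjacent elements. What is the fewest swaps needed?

Minimum adjacent swaps = number of inversions (each swap of adjacent out-of-order elements removes one inversion and no swap can remove more).
Count inversions — for each element, later elements that are smaller:
4: none → 0
11: 9 → 1
13: 9 → 1
9: none → 0
14: none → 0
Total inversions: 0 + 1 + 1 + 0 + 0 = 2

2 adjacent swaps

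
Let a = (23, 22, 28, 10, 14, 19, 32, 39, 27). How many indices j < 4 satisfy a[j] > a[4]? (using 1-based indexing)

3

The element at index 4 is 10.
Elements before it: 23, 22, 28
Those larger than 10: 23, 22, 28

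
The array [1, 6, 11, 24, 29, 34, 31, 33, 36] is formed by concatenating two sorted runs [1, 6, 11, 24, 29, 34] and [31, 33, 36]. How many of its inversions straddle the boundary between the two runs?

2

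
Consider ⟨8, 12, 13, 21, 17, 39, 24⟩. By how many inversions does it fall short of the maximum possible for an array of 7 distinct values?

19 inversions short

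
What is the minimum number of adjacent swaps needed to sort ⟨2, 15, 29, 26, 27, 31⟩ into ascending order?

2 adjacent swaps

Each adjacent swap fixes exactly one inversion, so the minimum swap count equals the number of inversions.
Count inversions — for each element, later elements that are smaller:
2: none → 0
15: none → 0
29: 26, 27 → 2
26: none → 0
27: none → 0
31: none → 0
Total inversions: 0 + 0 + 2 + 0 + 0 + 0 = 2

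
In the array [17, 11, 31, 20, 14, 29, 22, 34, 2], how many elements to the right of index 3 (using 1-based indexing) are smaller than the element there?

5 such elements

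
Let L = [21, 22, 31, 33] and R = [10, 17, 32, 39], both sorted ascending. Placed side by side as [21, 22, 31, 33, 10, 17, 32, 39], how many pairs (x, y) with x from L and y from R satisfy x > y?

Cross-inversions: 9

For each element r of the right run, count left-run elements greater than r:
r = 10: 21, 22, 31, 33 → 4
r = 17: 21, 22, 31, 33 → 4
r = 32: 33 → 1
r = 39: none → 0
Cross-inversions: 4 + 4 + 1 + 0 = 9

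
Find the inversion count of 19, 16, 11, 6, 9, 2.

Sweep left to right; for each value list the smaller values that follow it:
19: 5
16: 4
11: 3
6: 1
9: 1
2: 0
Sum: 5 + 4 + 3 + 1 + 1 + 0 = 14

There are 14 out-of-order pairs.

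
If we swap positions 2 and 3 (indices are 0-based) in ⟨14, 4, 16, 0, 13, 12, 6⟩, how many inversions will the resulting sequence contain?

12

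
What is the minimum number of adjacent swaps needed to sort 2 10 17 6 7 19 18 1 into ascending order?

Adjacent swaps: 12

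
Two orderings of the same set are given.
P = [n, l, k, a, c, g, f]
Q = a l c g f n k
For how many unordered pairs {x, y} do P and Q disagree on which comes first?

Assign each item its position (1..7) in the first ordering, then rewrite the second ordering as that position sequence:
positions: n→1, l→2, k→3, a→4, c→5, g→6, f→7
second ordering as positions: [4, 2, 5, 6, 7, 1, 3]
Discordant pairs = inversions in this position sequence.
4: 2, 1, 3 → 3
2: 1 → 1
5: 1, 3 → 2
6: 1, 3 → 2
7: 1, 3 → 2
1: 0
3: 0
Total: 3 + 1 + 2 + 2 + 2 + 0 + 0 = 10

Disagreeing pairs: 10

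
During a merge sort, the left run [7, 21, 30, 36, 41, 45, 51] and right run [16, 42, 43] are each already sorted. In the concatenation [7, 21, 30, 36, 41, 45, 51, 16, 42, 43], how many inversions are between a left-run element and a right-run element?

10

Take each right-half value and tally the left-half values above it:
r = 16: 21, 30, 36, 41, 45, 51 → 6
r = 42: 45, 51 → 2
r = 43: 45, 51 → 2
Cross-inversions: 6 + 2 + 2 = 10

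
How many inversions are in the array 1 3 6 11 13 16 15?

1 inversion

Inversion pairs (indices are 0-based):
(5,6): 16 > 15
That's 1 pair.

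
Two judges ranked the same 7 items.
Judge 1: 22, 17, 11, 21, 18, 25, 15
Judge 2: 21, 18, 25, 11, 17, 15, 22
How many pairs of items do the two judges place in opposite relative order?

Discordant pairs: 13

Assign each item its position (1..7) in the first ordering, then rewrite the second ordering as that position sequence:
positions: 22→1, 17→2, 11→3, 21→4, 18→5, 25→6, 15→7
second ordering as positions: [4, 5, 6, 3, 2, 7, 1]
Discordant pairs = inversions in this position sequence.
4: 3, 2, 1 → 3
5: 3, 2, 1 → 3
6: 3, 2, 1 → 3
3: 2, 1 → 2
2: 1 → 1
7: 1 → 1
1: 0
Total: 3 + 3 + 3 + 2 + 1 + 1 + 0 = 13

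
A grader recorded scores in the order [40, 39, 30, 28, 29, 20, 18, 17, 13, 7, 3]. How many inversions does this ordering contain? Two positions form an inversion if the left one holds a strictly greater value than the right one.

Element-by-element contributions:
40 → 39, 30, 28, 29, 20, 18, 17, 13, 7, 3 → 10
39 → 30, 28, 29, 20, 18, 17, 13, 7, 3 → 9
30 → 28, 29, 20, 18, 17, 13, 7, 3 → 8
28 → 20, 18, 17, 13, 7, 3 → 6
29 → 20, 18, 17, 13, 7, 3 → 6
20 → 18, 17, 13, 7, 3 → 5
18 → 17, 13, 7, 3 → 4
17 → 13, 7, 3 → 3
13 → 7, 3 → 2
7 → 3 → 1
3 → none → 0
Sum: 10 + 9 + 8 + 6 + 6 + 5 + 4 + 3 + 2 + 1 + 0 = 54

54 out-of-order pairs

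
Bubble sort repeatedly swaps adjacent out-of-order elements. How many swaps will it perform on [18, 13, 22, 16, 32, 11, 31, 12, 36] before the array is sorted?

15

The minimum number of adjacent swaps to sort an array equals its inversion count, since every such swap removes exactly one inversion.
Count inversions — for each element, later elements that are smaller:
18: 13, 16, 11, 12 → 4
13: 11, 12 → 2
22: 16, 11, 12 → 3
16: 11, 12 → 2
32: 11, 31, 12 → 3
11: none → 0
31: 12 → 1
12: none → 0
36: none → 0
Total inversions: 4 + 2 + 3 + 2 + 3 + 0 + 1 + 0 + 0 = 15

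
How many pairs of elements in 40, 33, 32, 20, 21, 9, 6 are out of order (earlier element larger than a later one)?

20

Count, for each position, how many later elements it exceeds:
40 → 33, 32, 20, 21, 9, 6 → 6
33 → 32, 20, 21, 9, 6 → 5
32 → 20, 21, 9, 6 → 4
20 → 9, 6 → 2
21 → 9, 6 → 2
9 → 6 → 1
6 → none → 0
Sum: 6 + 5 + 4 + 2 + 2 + 1 + 0 = 20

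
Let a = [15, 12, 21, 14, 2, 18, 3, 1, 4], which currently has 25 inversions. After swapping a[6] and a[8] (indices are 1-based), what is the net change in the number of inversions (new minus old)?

Positions 6 and 8 hold 18 and 1; after swapping, the array is [15, 12, 21, 14, 2, 1, 3, 18, 4].
For each element, count later entries that are smaller:
15: 6
12: 4
21: 6
14: 4
2: 1
1: 0
3: 0
18: 1
4: 0
Sum: 6 + 4 + 6 + 4 + 1 + 0 + 0 + 1 + 0 = 22
Change: 22 − 25 = -3

-3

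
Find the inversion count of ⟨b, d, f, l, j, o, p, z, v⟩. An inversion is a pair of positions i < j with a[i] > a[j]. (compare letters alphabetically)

Element-by-element contributions:
b → none → 0
d → none → 0
f → none → 0
l → j → 1
j → none → 0
o → none → 0
p → none → 0
z → v → 1
v → none → 0
Sum: 0 + 0 + 0 + 1 + 0 + 0 + 0 + 1 + 0 = 2

2 out-of-order pairs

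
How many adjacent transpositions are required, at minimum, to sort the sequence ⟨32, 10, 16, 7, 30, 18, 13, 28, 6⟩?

22 adjacent swaps

Minimum adjacent swaps = number of inversions (each swap of adjacent out-of-order elements removes one inversion and no swap can remove more).
Count inversions — for each element, later elements that are smaller:
32: 10, 16, 7, 30, 18, 13, 28, 6 → 8
10: 7, 6 → 2
16: 7, 13, 6 → 3
7: 6 → 1
30: 18, 13, 28, 6 → 4
18: 13, 6 → 2
13: 6 → 1
28: 6 → 1
6: none → 0
Total inversions: 8 + 2 + 3 + 1 + 4 + 2 + 1 + 1 + 0 = 22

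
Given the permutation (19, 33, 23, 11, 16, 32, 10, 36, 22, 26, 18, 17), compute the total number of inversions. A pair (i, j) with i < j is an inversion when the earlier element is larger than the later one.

Sweep left to right; for each value list the smaller values that follow it:
19: 5
33: 9
23: 6
11: 1
16: 1
32: 5
10: 0
36: 4
22: 2
26: 2
18: 1
17: 0
Sum: 5 + 9 + 6 + 1 + 1 + 5 + 0 + 4 + 2 + 2 + 1 + 0 = 36

36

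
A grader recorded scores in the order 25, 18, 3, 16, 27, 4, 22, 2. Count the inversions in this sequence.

Count, for each position, how many later elements it exceeds:
25: 6
18: 4
3: 1
16: 2
27: 3
4: 1
22: 1
2: 0
Sum: 6 + 4 + 1 + 2 + 3 + 1 + 1 + 0 = 18

18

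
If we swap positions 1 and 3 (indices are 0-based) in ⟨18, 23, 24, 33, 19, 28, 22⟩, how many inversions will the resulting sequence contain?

11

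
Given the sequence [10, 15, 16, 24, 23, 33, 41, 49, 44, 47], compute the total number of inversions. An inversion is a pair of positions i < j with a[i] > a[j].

Count, for each position, how many later elements it exceeds:
10: 0
15: 0
16: 0
24: 1
23: 0
33: 0
41: 0
49: 2
44: 0
47: 0
Sum: 0 + 0 + 0 + 1 + 0 + 0 + 0 + 2 + 0 + 0 = 3

There are 3 out-of-order pairs.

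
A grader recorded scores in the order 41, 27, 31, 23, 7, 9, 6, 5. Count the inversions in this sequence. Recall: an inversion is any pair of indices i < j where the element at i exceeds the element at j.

26

Count, for each position, how many later elements it exceeds:
41 → 27, 31, 23, 7, 9, 6, 5 → 7
27 → 23, 7, 9, 6, 5 → 5
31 → 23, 7, 9, 6, 5 → 5
23 → 7, 9, 6, 5 → 4
7 → 6, 5 → 2
9 → 6, 5 → 2
6 → 5 → 1
5 → none → 0
Sum: 7 + 5 + 5 + 4 + 2 + 2 + 1 + 0 = 26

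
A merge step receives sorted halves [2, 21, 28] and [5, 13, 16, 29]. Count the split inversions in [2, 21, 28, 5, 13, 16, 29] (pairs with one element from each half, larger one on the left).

Split inversions: 6

Take each right-half value and tally the left-half values above it:
r = 5: 21, 28 → 2
r = 13: 21, 28 → 2
r = 16: 21, 28 → 2
r = 29: none → 0
Cross-inversions: 2 + 2 + 2 + 0 = 6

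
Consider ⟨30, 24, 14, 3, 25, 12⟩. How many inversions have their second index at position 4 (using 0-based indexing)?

The element at index 4 is 25.
Elements before it: 30, 24, 14, 3
Those larger than 25: 30

1 such element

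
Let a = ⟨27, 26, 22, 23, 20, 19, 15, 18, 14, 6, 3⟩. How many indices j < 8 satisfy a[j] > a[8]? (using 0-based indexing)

8

The element at index 8 is 14.
Elements before it: 27, 26, 22, 23, 20, 19, 15, 18
Those larger than 14: 27, 26, 22, 23, 20, 19, 15, 18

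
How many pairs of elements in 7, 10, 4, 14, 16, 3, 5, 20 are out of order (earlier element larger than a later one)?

Sweep left to right; for each value list the smaller values that follow it:
7: 3
10: 3
4: 1
14: 2
16: 2
3: 0
5: 0
20: 0
Sum: 3 + 3 + 1 + 2 + 2 + 0 + 0 + 0 = 11

Inversions: 11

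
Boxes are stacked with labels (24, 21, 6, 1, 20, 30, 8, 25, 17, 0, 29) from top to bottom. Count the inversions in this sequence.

Inversions: 28

Sweep left to right; for each value list the smaller values that follow it:
24: 7
21: 6
6: 2
1: 1
20: 3
30: 5
8: 1
25: 2
17: 1
0: 0
29: 0
Sum: 7 + 6 + 2 + 1 + 3 + 5 + 1 + 2 + 1 + 0 + 0 = 28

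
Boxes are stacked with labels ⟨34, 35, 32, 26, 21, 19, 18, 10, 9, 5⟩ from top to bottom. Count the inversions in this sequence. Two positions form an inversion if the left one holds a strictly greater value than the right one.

Element-by-element contributions:
34 → 32, 26, 21, 19, 18, 10, 9, 5 → 8
35 → 32, 26, 21, 19, 18, 10, 9, 5 → 8
32 → 26, 21, 19, 18, 10, 9, 5 → 7
26 → 21, 19, 18, 10, 9, 5 → 6
21 → 19, 18, 10, 9, 5 → 5
19 → 18, 10, 9, 5 → 4
18 → 10, 9, 5 → 3
10 → 9, 5 → 2
9 → 5 → 1
5 → none → 0
Sum: 8 + 8 + 7 + 6 + 5 + 4 + 3 + 2 + 1 + 0 = 44

44 inversions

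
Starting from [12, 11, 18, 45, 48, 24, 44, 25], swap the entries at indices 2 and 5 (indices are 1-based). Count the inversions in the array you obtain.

There are 13 inversions.

Positions 2 and 5 hold 11 and 48; after swapping, the array is [12, 48, 18, 45, 11, 24, 44, 25].
Sweep left to right; for each value list the smaller values that follow it:
12 → 11 → 1
48 → 18, 45, 11, 24, 44, 25 → 6
18 → 11 → 1
45 → 11, 24, 44, 25 → 4
11 → none → 0
24 → none → 0
44 → 25 → 1
25 → none → 0
Sum: 1 + 6 + 1 + 4 + 0 + 0 + 1 + 0 = 13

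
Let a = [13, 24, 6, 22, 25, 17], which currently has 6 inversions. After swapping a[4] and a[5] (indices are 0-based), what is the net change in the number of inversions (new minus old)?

Positions 4 and 5 hold 25 and 17; after swapping, the array is [13, 24, 6, 22, 17, 25].
Count, for each position, how many later elements it exceeds:
13: 1
24: 3
6: 0
22: 1
17: 0
25: 0
Sum: 1 + 3 + 0 + 1 + 0 + 0 = 5
Change: 5 − 6 = -1

-1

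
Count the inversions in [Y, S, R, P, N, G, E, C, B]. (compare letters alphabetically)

Element-by-element contributions:
Y: 8
S: 7
R: 6
P: 5
N: 4
G: 3
E: 2
C: 1
B: 0
Sum: 8 + 7 + 6 + 5 + 4 + 3 + 2 + 1 + 0 = 36

36 out-of-order pairs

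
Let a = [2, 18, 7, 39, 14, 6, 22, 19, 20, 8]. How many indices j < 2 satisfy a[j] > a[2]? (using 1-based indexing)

0

The element at index 2 is 18.
Elements before it: 2
None of them are larger than 18.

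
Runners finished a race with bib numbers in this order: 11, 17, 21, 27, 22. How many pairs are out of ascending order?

1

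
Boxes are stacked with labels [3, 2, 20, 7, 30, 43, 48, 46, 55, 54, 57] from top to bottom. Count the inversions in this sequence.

4

Sweep left to right; for each value list the smaller values that follow it:
3: 1
2: 0
20: 1
7: 0
30: 0
43: 0
48: 1
46: 0
55: 1
54: 0
57: 0
Sum: 1 + 0 + 1 + 0 + 0 + 0 + 1 + 0 + 1 + 0 + 0 = 4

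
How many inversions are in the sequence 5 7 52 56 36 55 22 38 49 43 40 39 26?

Element-by-element contributions:
5 → none → 0
7 → none → 0
52 → 36, 22, 38, 49, 43, 40, 39, 26 → 8
56 → 36, 55, 22, 38, 49, 43, 40, 39, 26 → 9
36 → 22, 26 → 2
55 → 22, 38, 49, 43, 40, 39, 26 → 7
22 → none → 0
38 → 26 → 1
49 → 43, 40, 39, 26 → 4
43 → 40, 39, 26 → 3
40 → 39, 26 → 2
39 → 26 → 1
26 → none → 0
Sum: 0 + 0 + 8 + 9 + 2 + 7 + 0 + 1 + 4 + 3 + 2 + 1 + 0 = 37

37 inversions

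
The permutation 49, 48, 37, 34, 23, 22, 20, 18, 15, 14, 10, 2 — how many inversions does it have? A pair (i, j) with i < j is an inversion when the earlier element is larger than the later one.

Out-of-order pairs: 66

Element-by-element contributions:
49 → 48, 37, 34, 23, 22, 20, 18, 15, 14, 10, 2 → 11
48 → 37, 34, 23, 22, 20, 18, 15, 14, 10, 2 → 10
37 → 34, 23, 22, 20, 18, 15, 14, 10, 2 → 9
34 → 23, 22, 20, 18, 15, 14, 10, 2 → 8
23 → 22, 20, 18, 15, 14, 10, 2 → 7
22 → 20, 18, 15, 14, 10, 2 → 6
20 → 18, 15, 14, 10, 2 → 5
18 → 15, 14, 10, 2 → 4
15 → 14, 10, 2 → 3
14 → 10, 2 → 2
10 → 2 → 1
2 → none → 0
Sum: 11 + 10 + 9 + 8 + 7 + 6 + 5 + 4 + 3 + 2 + 1 + 0 = 66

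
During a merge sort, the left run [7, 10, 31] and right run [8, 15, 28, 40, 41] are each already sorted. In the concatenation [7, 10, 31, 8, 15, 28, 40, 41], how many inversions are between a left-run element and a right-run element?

Count, for every r in R, how many entries of L exceed r:
r = 8: 10, 31 → 2
r = 15: 31 → 1
r = 28: 31 → 1
r = 40: none → 0
r = 41: none → 0
Cross-inversions: 2 + 1 + 1 + 0 + 0 = 4

4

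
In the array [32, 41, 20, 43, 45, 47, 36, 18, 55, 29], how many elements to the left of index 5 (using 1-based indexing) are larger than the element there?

0

The element at index 5 is 45.
Elements before it: 32, 41, 20, 43
None of them are larger than 45.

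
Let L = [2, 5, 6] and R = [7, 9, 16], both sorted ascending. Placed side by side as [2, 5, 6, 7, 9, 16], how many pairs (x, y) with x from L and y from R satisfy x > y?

Cross-inversions: 0

Count, for every r in R, how many entries of L exceed r:
r = 7: none → 0
r = 9: none → 0
r = 16: none → 0
Cross-inversions: 0 + 0 + 0 = 0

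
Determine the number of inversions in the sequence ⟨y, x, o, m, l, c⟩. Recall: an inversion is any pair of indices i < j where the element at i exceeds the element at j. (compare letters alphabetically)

15 out-of-order pairs

Sweep left to right; for each value list the smaller values that follow it:
y → x, o, m, l, c → 5
x → o, m, l, c → 4
o → m, l, c → 3
m → l, c → 2
l → c → 1
c → none → 0
Sum: 5 + 4 + 3 + 2 + 1 + 0 = 15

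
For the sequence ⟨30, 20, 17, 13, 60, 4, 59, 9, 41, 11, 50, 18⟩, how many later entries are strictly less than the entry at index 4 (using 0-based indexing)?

The element at index 4 is 60.
Elements after it: 4, 59, 9, 41, 11, 50, 18
Those smaller than 60: 4, 59, 9, 41, 11, 50, 18

7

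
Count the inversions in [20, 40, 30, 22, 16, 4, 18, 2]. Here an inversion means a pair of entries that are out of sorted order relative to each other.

23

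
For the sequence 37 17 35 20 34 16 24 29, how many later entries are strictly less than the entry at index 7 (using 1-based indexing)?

The element at index 7 is 24.
Elements after it: 29
None of them are smaller than 24.

0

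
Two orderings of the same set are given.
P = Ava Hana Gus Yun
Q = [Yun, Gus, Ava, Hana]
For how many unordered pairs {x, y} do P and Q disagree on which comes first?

5 disagreeing pairs

Assign each item its position (1..4) in the first ordering, then rewrite the second ordering as that position sequence:
positions: Ava→1, Hana→2, Gus→3, Yun→4
second ordering as positions: [4, 3, 1, 2]
Discordant pairs = inversions in this position sequence.
4: 3, 1, 2 → 3
3: 1, 2 → 2
1: 0
2: 0
Total: 3 + 2 + 0 + 0 = 5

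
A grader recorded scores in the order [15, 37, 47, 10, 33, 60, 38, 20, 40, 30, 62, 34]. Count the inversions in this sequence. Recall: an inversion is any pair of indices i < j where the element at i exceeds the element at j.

26

Sweep left to right; for each value list the smaller values that follow it:
15 → 10 → 1
37 → 10, 33, 20, 30, 34 → 5
47 → 10, 33, 38, 20, 40, 30, 34 → 7
10 → none → 0
33 → 20, 30 → 2
60 → 38, 20, 40, 30, 34 → 5
38 → 20, 30, 34 → 3
20 → none → 0
40 → 30, 34 → 2
30 → none → 0
62 → 34 → 1
34 → none → 0
Sum: 1 + 5 + 7 + 0 + 2 + 5 + 3 + 0 + 2 + 0 + 1 + 0 = 26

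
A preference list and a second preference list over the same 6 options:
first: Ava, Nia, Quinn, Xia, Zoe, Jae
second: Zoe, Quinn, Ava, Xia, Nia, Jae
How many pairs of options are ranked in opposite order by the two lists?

7 pairs

Assign each item its position (1..6) in the first ordering, then rewrite the second ordering as that position sequence:
positions: Ava→1, Nia→2, Quinn→3, Xia→4, Zoe→5, Jae→6
second ordering as positions: [5, 3, 1, 4, 2, 6]
Discordant pairs = inversions in this position sequence.
5: 3, 1, 4, 2 → 4
3: 1, 2 → 2
1: 0
4: 2 → 1
2: 0
6: 0
Total: 4 + 2 + 0 + 1 + 0 + 0 = 7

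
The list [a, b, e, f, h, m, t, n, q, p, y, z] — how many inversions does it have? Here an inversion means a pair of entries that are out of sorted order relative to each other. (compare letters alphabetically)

4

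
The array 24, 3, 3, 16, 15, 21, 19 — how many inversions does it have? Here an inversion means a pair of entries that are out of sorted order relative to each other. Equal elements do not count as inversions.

8

Listing every pair i<j with a[i]>a[j] (using 0-based positions):
(0,1): 24 > 3
(0,2): 24 > 3
(0,3): 24 > 16
(0,4): 24 > 15
(0,5): 24 > 21
(0,6): 24 > 19
(3,4): 16 > 15
(5,6): 21 > 19
That's 8 pairs.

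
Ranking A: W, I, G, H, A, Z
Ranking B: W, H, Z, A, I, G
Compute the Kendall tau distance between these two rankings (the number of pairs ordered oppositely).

7

Assign each item its position (1..6) in the first ordering, then rewrite the second ordering as that position sequence:
positions: W→1, I→2, G→3, H→4, A→5, Z→6
second ordering as positions: [1, 4, 6, 5, 2, 3]
Discordant pairs = inversions in this position sequence.
1: 0
4: 2, 3 → 2
6: 5, 2, 3 → 3
5: 2, 3 → 2
2: 0
3: 0
Total: 0 + 2 + 3 + 2 + 0 + 0 = 7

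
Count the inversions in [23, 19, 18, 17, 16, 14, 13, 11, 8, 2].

For each element, count later entries that are smaller:
23 → 19, 18, 17, 16, 14, 13, 11, 8, 2 → 9
19 → 18, 17, 16, 14, 13, 11, 8, 2 → 8
18 → 17, 16, 14, 13, 11, 8, 2 → 7
17 → 16, 14, 13, 11, 8, 2 → 6
16 → 14, 13, 11, 8, 2 → 5
14 → 13, 11, 8, 2 → 4
13 → 11, 8, 2 → 3
11 → 8, 2 → 2
8 → 2 → 1
2 → none → 0
Sum: 9 + 8 + 7 + 6 + 5 + 4 + 3 + 2 + 1 + 0 = 45

45 inversions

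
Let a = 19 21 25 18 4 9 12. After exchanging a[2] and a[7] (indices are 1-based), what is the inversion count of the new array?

12

Positions 2 and 7 hold 21 and 12; after swapping, the array is [19, 12, 25, 18, 4, 9, 21].
Element-by-element contributions:
19 → 12, 18, 4, 9 → 4
12 → 4, 9 → 2
25 → 18, 4, 9, 21 → 4
18 → 4, 9 → 2
4 → none → 0
9 → none → 0
21 → none → 0
Sum: 4 + 2 + 4 + 2 + 0 + 0 + 0 = 12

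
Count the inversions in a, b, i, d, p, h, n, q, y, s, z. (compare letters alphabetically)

5 inversions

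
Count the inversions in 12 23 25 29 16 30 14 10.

Count, for each position, how many later elements it exceeds:
12: 1
23: 3
25: 3
29: 3
16: 2
30: 2
14: 1
10: 0
Sum: 1 + 3 + 3 + 3 + 2 + 2 + 1 + 0 = 15

15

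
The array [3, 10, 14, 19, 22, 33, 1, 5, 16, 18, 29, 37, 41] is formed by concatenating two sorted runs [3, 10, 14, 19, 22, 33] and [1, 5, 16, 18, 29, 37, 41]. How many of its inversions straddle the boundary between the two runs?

There are 18 cross-inversions.

For each element r of the right run, count left-run elements greater than r:
r = 1: 3, 10, 14, 19, 22, 33 → 6
r = 5: 10, 14, 19, 22, 33 → 5
r = 16: 19, 22, 33 → 3
r = 18: 19, 22, 33 → 3
r = 29: 33 → 1
r = 37: none → 0
r = 41: none → 0
Cross-inversions: 6 + 5 + 3 + 3 + 1 + 0 + 0 = 18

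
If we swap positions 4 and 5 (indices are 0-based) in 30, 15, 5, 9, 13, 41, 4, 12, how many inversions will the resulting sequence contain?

18 inversions

Positions 4 and 5 hold 13 and 41; after swapping, the array is [30, 15, 5, 9, 41, 13, 4, 12].
Sweep left to right; for each value list the smaller values that follow it:
30 → 15, 5, 9, 13, 4, 12 → 6
15 → 5, 9, 13, 4, 12 → 5
5 → 4 → 1
9 → 4 → 1
41 → 13, 4, 12 → 3
13 → 4, 12 → 2
4 → none → 0
12 → none → 0
Sum: 6 + 5 + 1 + 1 + 3 + 2 + 0 + 0 = 18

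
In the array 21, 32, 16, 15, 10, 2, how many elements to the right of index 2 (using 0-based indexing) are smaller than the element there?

The element at index 2 is 16.
Elements after it: 15, 10, 2
Those smaller than 16: 15, 10, 2

3 such elements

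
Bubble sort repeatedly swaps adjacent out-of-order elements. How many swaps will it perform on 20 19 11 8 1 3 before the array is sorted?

14 adjacent swaps

Minimum adjacent swaps = number of inversions (each swap of adjacent out-of-order elements removes one inversion and no swap can remove more).
Count inversions — for each element, later elements that are smaller:
20: 19, 11, 8, 1, 3 → 5
19: 11, 8, 1, 3 → 4
11: 8, 1, 3 → 3
8: 1, 3 → 2
1: none → 0
3: none → 0
Total inversions: 5 + 4 + 3 + 2 + 0 + 0 = 14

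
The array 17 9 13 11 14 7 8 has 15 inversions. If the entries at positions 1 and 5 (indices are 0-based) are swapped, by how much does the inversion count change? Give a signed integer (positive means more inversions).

-1

Positions 1 and 5 hold 9 and 7; after swapping, the array is [17, 7, 13, 11, 14, 9, 8].
For each element, count later entries that are smaller:
17: 6
7: 0
13: 3
11: 2
14: 2
9: 1
8: 0
Sum: 6 + 0 + 3 + 2 + 2 + 1 + 0 = 14
Change: 14 − 15 = -1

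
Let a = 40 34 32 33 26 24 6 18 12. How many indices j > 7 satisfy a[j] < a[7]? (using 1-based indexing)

The element at index 7 is 6.
Elements after it: 18, 12
None of them are smaller than 6.

0 such elements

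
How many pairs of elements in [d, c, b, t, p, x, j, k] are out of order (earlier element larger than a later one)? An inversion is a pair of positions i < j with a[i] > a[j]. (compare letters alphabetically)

10 inversions

Element-by-element contributions:
d → c, b → 2
c → b → 1
b → none → 0
t → p, j, k → 3
p → j, k → 2
x → j, k → 2
j → none → 0
k → none → 0
Sum: 2 + 1 + 0 + 3 + 2 + 2 + 0 + 0 = 10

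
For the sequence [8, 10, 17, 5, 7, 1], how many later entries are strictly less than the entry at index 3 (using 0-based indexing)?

1

The element at index 3 is 5.
Elements after it: 7, 1
Those smaller than 5: 1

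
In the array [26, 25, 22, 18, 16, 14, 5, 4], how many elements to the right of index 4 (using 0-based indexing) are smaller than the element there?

The element at index 4 is 16.
Elements after it: 14, 5, 4
Those smaller than 16: 14, 5, 4

3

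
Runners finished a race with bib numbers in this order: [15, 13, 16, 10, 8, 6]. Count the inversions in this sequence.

For each element, count later entries that are smaller:
15 → 13, 10, 8, 6 → 4
13 → 10, 8, 6 → 3
16 → 10, 8, 6 → 3
10 → 8, 6 → 2
8 → 6 → 1
6 → none → 0
Sum: 4 + 3 + 3 + 2 + 1 + 0 = 13

13 out-of-order pairs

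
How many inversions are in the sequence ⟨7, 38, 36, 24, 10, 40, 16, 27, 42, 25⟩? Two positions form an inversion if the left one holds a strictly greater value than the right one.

18 out-of-order pairs

Element-by-element contributions:
7: 0
38: 6
36: 5
24: 2
10: 0
40: 3
16: 0
27: 1
42: 1
25: 0
Sum: 0 + 6 + 5 + 2 + 0 + 3 + 0 + 1 + 1 + 0 = 18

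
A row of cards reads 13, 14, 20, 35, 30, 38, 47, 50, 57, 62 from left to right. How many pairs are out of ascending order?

Sweep left to right; for each value list the smaller values that follow it:
13 → none → 0
14 → none → 0
20 → none → 0
35 → 30 → 1
30 → none → 0
38 → none → 0
47 → none → 0
50 → none → 0
57 → none → 0
62 → none → 0
Sum: 0 + 0 + 0 + 1 + 0 + 0 + 0 + 0 + 0 + 0 = 1

1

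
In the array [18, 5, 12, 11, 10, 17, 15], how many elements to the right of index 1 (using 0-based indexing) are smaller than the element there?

0

The element at index 1 is 5.
Elements after it: 12, 11, 10, 17, 15
None of them are smaller than 5.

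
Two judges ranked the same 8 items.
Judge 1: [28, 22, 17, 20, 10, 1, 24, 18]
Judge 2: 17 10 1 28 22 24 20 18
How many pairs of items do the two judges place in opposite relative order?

Assign each item its position (1..8) in the first ordering, then rewrite the second ordering as that position sequence:
positions: 28→1, 22→2, 17→3, 20→4, 10→5, 1→6, 24→7, 18→8
second ordering as positions: [3, 5, 6, 1, 2, 7, 4, 8]
Discordant pairs = inversions in this position sequence.
3: 1, 2 → 2
5: 1, 2, 4 → 3
6: 1, 2, 4 → 3
1: 0
2: 0
7: 4 → 1
4: 0
8: 0
Total: 2 + 3 + 3 + 0 + 0 + 1 + 0 + 0 = 9

9 discordant pairs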